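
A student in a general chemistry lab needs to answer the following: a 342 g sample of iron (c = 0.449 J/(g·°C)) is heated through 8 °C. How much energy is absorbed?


q = mcΔT = 342 × 0.449 × 8
= 1228.46 J

1228.46 J


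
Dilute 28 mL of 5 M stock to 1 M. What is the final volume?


C1V1 = C2V2
5 × 28 = 1 × V2
V2 = 140/1 = 140.0 mL

140.0 mL


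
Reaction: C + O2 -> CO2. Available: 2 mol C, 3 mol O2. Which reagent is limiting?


Mole ratio available / coefficient:
  C: 2/1 = 2.000
  O2: 3/1 = 3.000
Smaller ratio is limiting.

C


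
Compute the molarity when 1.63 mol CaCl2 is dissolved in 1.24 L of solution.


M = n/V = 1.63/1.24 = 1.315 mol/L

1.315 M


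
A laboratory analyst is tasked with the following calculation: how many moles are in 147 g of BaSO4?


M(BaSO4) = 233.4 g/mol
n = mass/M = 147/233.4 = 0.6298 mol

0.6298 mol


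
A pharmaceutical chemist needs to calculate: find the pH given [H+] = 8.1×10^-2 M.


pH = -log10([H+]) = -log10(8.1×10^-2)
= 2 - log10(8.1)
= 2 - 0.91
= 1.09

1.09


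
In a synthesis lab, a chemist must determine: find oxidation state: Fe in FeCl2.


x + 2(-1) = 0, so x = +2
Oxidation number: +2

+2


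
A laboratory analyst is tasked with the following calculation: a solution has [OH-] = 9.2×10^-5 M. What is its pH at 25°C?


pOH = -log10([OH-]) = -log10(9.2×10^-5)
= 5 - log10(9.2) = 4.04
pH = 14 - pOH = 14 - 4.04 = 9.96

9.96


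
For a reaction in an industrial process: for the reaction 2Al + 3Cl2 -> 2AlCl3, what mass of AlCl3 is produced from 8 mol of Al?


Mole ratio AlCl3:Al = 2:2
n(AlCl3) = 8 × 2/2 = 8.000 mol
mass = 8.000 × 133.33 = 1066.64 g

1066.64 g


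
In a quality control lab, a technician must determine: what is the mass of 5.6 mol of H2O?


M(H2O) = 18.02 g/mol
mass = n × M = 5.6 × 18.02 = 100.91 g

100.91 g


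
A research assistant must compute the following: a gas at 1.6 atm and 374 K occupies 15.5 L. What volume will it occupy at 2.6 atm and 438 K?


P1V1/T1 = P2V2/T2
V2 = P1V1T2/(T1P2)
= 1.6×15.5×438/(374×2.6)
= 11.171 L

11.171 L


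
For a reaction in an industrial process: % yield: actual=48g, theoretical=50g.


% yield = actual/theoretical × 100
= 48/50 × 100
= 96.0%

96.0%


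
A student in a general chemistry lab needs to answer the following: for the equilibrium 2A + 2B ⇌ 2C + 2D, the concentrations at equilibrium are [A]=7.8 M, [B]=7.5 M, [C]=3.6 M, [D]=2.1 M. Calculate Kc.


Kc = [C]^2[D]^2/([A]^2[B]^2)
= (3.6^2 × 2.1^2)/(7.8^2 × 7.5^2)
= 57.1536/3422.25
= 0.01670

0.01670


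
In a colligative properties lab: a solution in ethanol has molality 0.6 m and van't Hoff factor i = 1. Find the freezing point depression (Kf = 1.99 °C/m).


ΔTf = Kf × m × i
= 1.99 × 0.6 × 1
= 1.194 °C

1.194 °C


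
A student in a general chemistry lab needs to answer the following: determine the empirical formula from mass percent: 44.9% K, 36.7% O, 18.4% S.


Assume 100 g sample. Moles of each element:
  K: 44.9/39.1 = 1.148 mol
  O: 36.7/16.0 = 2.294 mol
  S: 18.4/32.07 = 0.574 mol
Divide by smallest (0.574):
  K: 1.148/0.574 = 2.0
  O: 2.294/0.574 = 4.0
  S: 0.574/0.574 = 1.0
Empirical formula: K2SO4

K2SO4


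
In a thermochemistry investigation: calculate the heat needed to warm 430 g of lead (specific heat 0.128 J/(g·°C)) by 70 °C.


q = mcΔT = 430 × 0.128 × 70
= 3852.80 J

3852.80 J


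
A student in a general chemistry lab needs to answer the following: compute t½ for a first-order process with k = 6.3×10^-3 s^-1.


t½ = ln2/k = 0.693147/(6.3×10^-3 s^-1)
= 110.0 s

110.0 s


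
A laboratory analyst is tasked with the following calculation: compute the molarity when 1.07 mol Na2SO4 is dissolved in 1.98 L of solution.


M = n/V = 1.07/1.98 = 0.540 mol/L

0.540 M


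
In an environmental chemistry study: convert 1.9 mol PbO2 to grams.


M(PbO2) = 239.2 g/mol
mass = n × M = 1.9 × 239.2 = 454.48 g

454.48 g


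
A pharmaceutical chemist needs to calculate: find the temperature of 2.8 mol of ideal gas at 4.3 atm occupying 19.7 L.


PV = nRT  (R = 0.08206 L·atm/(mol·K))
T = PV/(nR) = 4.3×19.7/(2.8×0.08206)
= 84.71/0.229768
= 368.68 K

368.68 K


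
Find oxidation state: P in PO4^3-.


x + 4(-2) = -3, so x = +5
Oxidation number: +5

+5


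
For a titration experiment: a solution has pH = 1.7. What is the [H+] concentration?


[H+] = 10^(-pH) = 10^(-1.7)
= 2.0×10^-2 M

2.0×10^-2 M


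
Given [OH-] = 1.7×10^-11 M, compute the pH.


pOH = -log10([OH-]) = -log10(1.7×10^-11)
= 11 - log10(1.7) = 10.77
pH = 14 - pOH = 14 - 10.77 = 3.23

3.23


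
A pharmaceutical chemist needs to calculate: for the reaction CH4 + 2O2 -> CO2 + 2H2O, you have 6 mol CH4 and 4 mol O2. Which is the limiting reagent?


Mole ratio available / coefficient:
  CH4: 6/1 = 6.000
  O2: 4/2 = 2.000
Smaller ratio is limiting.

O2


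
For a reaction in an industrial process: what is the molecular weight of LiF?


M(LiF) = 1×6.94 + 1×19.0
= 6.94 + 19.0
= 25.94 g/mol

25.94 g/mol


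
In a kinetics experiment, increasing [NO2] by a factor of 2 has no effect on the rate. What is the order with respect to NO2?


rate ∝ [NO2]^n
rate ∝ [NO2]^0
Order in NO2: 0

0


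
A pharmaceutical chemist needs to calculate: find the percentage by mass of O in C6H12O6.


M(C6H12O6) = 6×12.01 + 12×1.008 + 6×16.0 = 180.156 g/mol
Mass of O = 6 × 16.0 = 96.00 g/mol
% O = 96.00/180.156 × 100 = 53.29%

53.29%


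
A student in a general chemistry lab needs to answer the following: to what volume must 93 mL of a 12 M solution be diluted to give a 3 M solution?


C1V1 = C2V2
12 × 93 = 3 × V2
V2 = 1116/3 = 372.0 mL

372.0 mL


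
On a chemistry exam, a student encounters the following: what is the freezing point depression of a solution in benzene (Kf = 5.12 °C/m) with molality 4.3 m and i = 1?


ΔTf = Kf × m × i
= 5.12 × 4.3 × 1
= 22.016 °C

22.016 °C


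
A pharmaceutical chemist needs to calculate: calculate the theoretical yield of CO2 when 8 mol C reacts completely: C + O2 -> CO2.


Mole ratio CO2:C = 1:1
n(CO2) = 8 × 1/1 = 8.000 mol
mass = 8.000 × 44.01 = 352.08 g

352.08 g


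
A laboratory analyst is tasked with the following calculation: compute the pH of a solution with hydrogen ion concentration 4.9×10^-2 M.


pH = -log10([H+]) = -log10(4.9×10^-2)
= 2 - log10(4.9)
= 2 - 0.69
= 1.31

1.31


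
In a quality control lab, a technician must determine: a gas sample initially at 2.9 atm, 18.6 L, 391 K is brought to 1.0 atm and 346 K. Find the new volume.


P1V1/T1 = P2V2/T2
V2 = P1V1T2/(T1P2)
= 2.9×18.6×346/(391×1.0)
= 47.732 L

47.732 L


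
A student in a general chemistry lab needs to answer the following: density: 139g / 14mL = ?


ρ = mass/volume
= 139/14
= 9.929 g/mL

9.929 g/mL


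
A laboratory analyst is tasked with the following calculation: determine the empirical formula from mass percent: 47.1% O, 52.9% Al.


Assume 100 g sample. Moles of each element:
  O: 47.1/16.0 = 2.944 mol
  Al: 52.9/26.98 = 1.961 mol
Divide by smallest (1.961):
  O: 2.944/1.961 = 1.5
  Al: 1.961/1.961 = 1.0
Multiply all ratios by 2 to obtain whole numbers.
Empirical formula: Al2O3

Al2O3


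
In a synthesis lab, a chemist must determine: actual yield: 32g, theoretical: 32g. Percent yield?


% yield = actual/theoretical × 100
= 32/32 × 100
= 100.0%

100.0%


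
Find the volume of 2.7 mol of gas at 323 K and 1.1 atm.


PV = nRT  (R = 0.08206 L·atm/(mol·K))
V = nRT/P = 2.7×0.08206×323/1.1
= 65.059 L

65.059 L


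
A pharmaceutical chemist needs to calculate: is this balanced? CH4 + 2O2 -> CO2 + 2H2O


Equation: CH4 + 2O2 -> CO2 + 2H2O
Check atoms: C: 1=1, H: 4=4, O: 4=4
Balanced

Yes, balanced


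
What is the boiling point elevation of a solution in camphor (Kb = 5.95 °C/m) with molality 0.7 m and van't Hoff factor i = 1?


ΔTb = Kb × m × i
= 5.95 × 0.7 × 1
= 4.165 °C

4.165 °C


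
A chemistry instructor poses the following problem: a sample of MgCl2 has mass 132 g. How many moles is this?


M(MgCl2) = 95.21 g/mol
n = mass/M = 132/95.21 = 1.3864 mol

1.3864 mol


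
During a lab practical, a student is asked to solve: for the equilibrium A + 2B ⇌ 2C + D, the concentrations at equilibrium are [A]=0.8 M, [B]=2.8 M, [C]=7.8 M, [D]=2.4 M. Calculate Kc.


Kc = [C]^2[D]/([A][B]^2)
= (7.8^2 × 2.4^1)/(0.8^1 × 2.8^2)
= 146.016/6.272
= 23.28

23.28


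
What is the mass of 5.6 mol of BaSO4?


M(BaSO4) = 233.4 g/mol
mass = n × M = 5.6 × 233.4 = 1307.04 g

1307.04 g


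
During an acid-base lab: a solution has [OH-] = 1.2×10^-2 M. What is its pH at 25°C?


pOH = -log10([OH-]) = -log10(1.2×10^-2)
= 2 - log10(1.2) = 1.92
pH = 14 - pOH = 14 - 1.92 = 12.08

12.08


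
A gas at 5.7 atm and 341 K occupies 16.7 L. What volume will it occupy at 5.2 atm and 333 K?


P1V1/T1 = P2V2/T2
V2 = P1V1T2/(T1P2)
= 5.7×16.7×333/(341×5.2)
= 17.876 L

17.876 L


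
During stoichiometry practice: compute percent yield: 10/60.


% yield = actual/theoretical × 100
= 10/60 × 100
= 16.67%

16.67%


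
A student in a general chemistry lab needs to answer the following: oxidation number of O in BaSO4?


O is usually -2
Oxidation number: -2

-2


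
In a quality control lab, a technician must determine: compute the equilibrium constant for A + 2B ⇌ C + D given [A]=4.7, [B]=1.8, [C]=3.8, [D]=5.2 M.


Kc = [C][D]/([A][B]^2)
= (3.8^1 × 5.2^1)/(4.7^1 × 1.8^2)
= 19.76/15.228
= 1.298

1.298


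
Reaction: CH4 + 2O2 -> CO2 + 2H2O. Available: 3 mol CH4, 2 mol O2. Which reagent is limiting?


Mole ratio available / coefficient:
  CH4: 3/1 = 3.000
  O2: 2/2 = 1.000
Smaller ratio is limiting.

O2


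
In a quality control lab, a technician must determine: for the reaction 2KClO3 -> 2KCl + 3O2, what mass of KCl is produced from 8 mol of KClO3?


Mole ratio KCl:KClO3 = 2:2
n(KCl) = 8 × 2/2 = 8.000 mol
mass = 8.000 × 74.55 = 596.4 g

596.4 g


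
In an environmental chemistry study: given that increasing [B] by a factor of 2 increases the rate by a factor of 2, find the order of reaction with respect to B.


rate ∝ [B]^n
2^n = 2 → n = 1
Order in B: 1

1


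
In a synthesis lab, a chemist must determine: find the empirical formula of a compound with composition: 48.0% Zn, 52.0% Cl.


Assume 100 g sample. Moles of each element:
  Zn: 48.0/65.38 = 0.734 mol
  Cl: 52.0/35.45 = 1.467 mol
Divide by smallest (0.734):
  Zn: 0.734/0.734 = 1.0
  Cl: 1.467/0.734 = 2.0
Empirical formula: ZnCl2

ZnCl2


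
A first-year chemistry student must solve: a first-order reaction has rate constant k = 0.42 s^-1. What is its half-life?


t½ = ln2/k = 0.693147/(0.42 s^-1)
= 1.650 s

1.650 s


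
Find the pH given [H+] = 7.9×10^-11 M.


pH = -log10([H+]) = -log10(7.9×10^-11)
= 11 - log10(7.9)
= 11 - 0.9
= 10.1

10.1


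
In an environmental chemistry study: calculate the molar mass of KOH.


M(KOH) = 1×39.1 + 1×16.0 + 1×1.008
= 39.1 + 16.0 + 1.01
= 56.11 g/mol

56.11 g/mol


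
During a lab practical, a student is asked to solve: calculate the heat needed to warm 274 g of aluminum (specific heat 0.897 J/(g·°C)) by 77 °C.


q = mcΔT = 274 × 0.897 × 77
= 18924.91 J

18924.91 J


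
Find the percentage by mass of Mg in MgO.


M(MgO) = 1×24.31 + 1×16.0 = 40.31 g/mol
Mass of Mg = 1 × 24.31 = 24.31 g/mol
% Mg = 24.31/40.31 × 100 = 60.31%

60.31%


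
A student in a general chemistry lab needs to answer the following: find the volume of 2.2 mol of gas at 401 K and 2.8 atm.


PV = nRT  (R = 0.08206 L·atm/(mol·K))
V = nRT/P = 2.2×0.08206×401/2.8
= 25.855 L

25.855 L


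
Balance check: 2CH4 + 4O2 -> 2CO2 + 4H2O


Equation: 2CH4 + 4O2 -> 2CO2 + 4H2O
Check atoms: C: 2=2, H: 8=8, O: 8=8
Balanced

Yes, balanced


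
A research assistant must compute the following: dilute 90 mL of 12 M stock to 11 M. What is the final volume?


C1V1 = C2V2
12 × 90 = 11 × V2
V2 = 1080/11 = 98.18 mL

98.18 mL


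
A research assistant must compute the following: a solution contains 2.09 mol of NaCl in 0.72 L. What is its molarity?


M = n/V = 2.09/0.72 = 2.903 mol/L

2.903 M


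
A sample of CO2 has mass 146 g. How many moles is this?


M(CO2) = 44.01 g/mol
n = mass/M = 146/44.01 = 3.3174 mol

3.3174 mol


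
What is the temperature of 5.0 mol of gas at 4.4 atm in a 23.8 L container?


PV = nRT  (R = 0.08206 L·atm/(mol·K))
T = PV/(nR) = 4.4×23.8/(5.0×0.08206)
= 104.72/0.410300
= 255.23 K

255.23 K


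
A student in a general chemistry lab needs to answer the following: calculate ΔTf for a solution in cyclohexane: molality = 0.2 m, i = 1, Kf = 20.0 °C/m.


ΔTf = Kf × m × i
= 20.0 × 0.2 × 1
= 4.0 °C

4.0 °C


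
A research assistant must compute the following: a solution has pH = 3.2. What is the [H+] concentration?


[H+] = 10^(-pH) = 10^(-3.2)
= 6.31×10^-4 M

6.31×10^-4 M


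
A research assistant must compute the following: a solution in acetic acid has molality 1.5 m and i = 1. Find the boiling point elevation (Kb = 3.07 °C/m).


ΔTb = Kb × m × i
= 3.07 × 1.5 × 1
= 4.605 °C

4.605 °C


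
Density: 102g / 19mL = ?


ρ = mass/volume
= 102/19
= 5.368 g/mL

5.368 g/mL


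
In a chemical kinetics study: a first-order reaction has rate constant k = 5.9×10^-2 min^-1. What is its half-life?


t½ = ln2/k = 0.693147/(5.9×10^-2 min^-1)
= 11.75 min

11.75 min


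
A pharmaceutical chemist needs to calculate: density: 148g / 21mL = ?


ρ = mass/volume
= 148/21
= 7.048 g/mL

7.048 g/mL


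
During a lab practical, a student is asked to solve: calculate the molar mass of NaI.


M(NaI) = 1×22.99 + 1×126.9
= 22.99 + 126.9
= 149.89 g/mol

149.89 g/mol


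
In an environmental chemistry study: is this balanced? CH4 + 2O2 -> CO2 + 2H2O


Equation: CH4 + 2O2 -> CO2 + 2H2O
Check atoms: C: 1=1, H: 4=4, O: 4=4
Balanced

Yes, balanced


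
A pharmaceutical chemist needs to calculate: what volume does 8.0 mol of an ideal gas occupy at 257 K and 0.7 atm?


PV = nRT  (R = 0.08206 L·atm/(mol·K))
V = nRT/P = 8.0×0.08206×257/0.7
= 241.022 L

241.022 L


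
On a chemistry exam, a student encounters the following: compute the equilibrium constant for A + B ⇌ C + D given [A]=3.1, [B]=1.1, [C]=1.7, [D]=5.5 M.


Kc = [C][D]/([A][B])
= (1.7^1 × 5.5^1)/(3.1^1 × 1.1^1)
= 9.35/3.41
= 2.742

2.742


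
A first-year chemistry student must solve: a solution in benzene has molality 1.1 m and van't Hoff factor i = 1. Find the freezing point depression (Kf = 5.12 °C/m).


ΔTf = Kf × m × i
= 5.12 × 1.1 × 1
= 5.632 °C

5.632 °C


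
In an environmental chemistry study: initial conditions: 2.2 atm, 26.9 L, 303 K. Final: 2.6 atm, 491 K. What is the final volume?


P1V1/T1 = P2V2/T2
V2 = P1V1T2/(T1P2)
= 2.2×26.9×491/(303×2.6)
= 36.884 L

36.884 L


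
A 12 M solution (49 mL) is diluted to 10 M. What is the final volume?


C1V1 = C2V2
12 × 49 = 10 × V2
V2 = 588/10 = 58.8 mL

58.8 mL


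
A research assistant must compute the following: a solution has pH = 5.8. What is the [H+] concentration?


[H+] = 10^(-pH) = 10^(-5.8)
= 1.58×10^-6 M

1.58×10^-6 M


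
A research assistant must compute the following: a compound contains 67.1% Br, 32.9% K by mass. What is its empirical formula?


Assume 100 g sample. Moles of each element:
  Br: 67.1/79.9 = 0.84 mol
  K: 32.9/39.1 = 0.841 mol
Divide by smallest (0.84):
  Br: 0.84/0.84 = 1.0
  K: 0.841/0.84 = 1.0
Empirical formula: KBr

KBr


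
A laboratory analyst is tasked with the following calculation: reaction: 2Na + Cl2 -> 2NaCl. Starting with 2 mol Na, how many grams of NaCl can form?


Mole ratio NaCl:Na = 2:2
n(NaCl) = 2 × 2/2 = 2.000 mol
mass = 2.000 × 58.44 = 116.88 g

116.88 g


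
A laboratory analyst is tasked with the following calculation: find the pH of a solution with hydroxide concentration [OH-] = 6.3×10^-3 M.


pOH = -log10([OH-]) = -log10(6.3×10^-3)
= 3 - log10(6.3) = 2.2
pH = 14 - pOH = 14 - 2.2 = 11.8

11.8


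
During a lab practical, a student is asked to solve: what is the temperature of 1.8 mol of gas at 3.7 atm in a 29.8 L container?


PV = nRT  (R = 0.08206 L·atm/(mol·K))
T = PV/(nR) = 3.7×29.8/(1.8×0.08206)
= 110.26/0.147708
= 746.47 K

746.47 K


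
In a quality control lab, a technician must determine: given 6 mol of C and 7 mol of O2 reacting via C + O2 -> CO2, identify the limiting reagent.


Mole ratio available / coefficient:
  C: 6/1 = 6.000
  O2: 7/1 = 7.000
Smaller ratio is limiting.

C


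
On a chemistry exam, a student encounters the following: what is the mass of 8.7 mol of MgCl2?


M(MgCl2) = 95.21 g/mol
mass = n × M = 8.7 × 95.21 = 828.33 g

828.33 g


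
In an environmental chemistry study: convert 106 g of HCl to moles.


M(HCl) = 36.46 g/mol
n = mass/M = 106/36.46 = 2.9073 mol

2.9073 mol


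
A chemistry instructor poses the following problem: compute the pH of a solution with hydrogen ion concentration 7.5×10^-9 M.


pH = -log10([H+]) = -log10(7.5×10^-9)
= 9 - log10(7.5)
= 9 - 0.88
= 8.12

8.12


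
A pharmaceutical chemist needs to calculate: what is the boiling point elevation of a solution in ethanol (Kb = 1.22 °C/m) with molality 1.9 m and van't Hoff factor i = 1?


ΔTb = Kb × m × i
= 1.22 × 1.9 × 1
= 2.318 °C

2.318 °C


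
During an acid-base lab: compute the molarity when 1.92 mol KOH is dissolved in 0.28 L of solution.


M = n/V = 1.92/0.28 = 6.857 mol/L

6.857 M


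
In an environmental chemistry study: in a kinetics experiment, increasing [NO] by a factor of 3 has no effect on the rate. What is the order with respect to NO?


rate ∝ [NO]^n
rate ∝ [NO]^0
Order in NO: 0

0


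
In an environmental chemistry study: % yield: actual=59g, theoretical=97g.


% yield = actual/theoretical × 100
= 59/97 × 100
= 60.82%

60.82%


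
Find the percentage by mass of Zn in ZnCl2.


M(ZnCl2) = 1×65.38 + 2×35.45 = 136.28 g/mol
Mass of Zn = 1 × 65.38 = 65.38 g/mol
% Zn = 65.38/136.28 × 100 = 47.97%

47.97%


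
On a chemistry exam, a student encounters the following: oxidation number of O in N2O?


O is usually -2
Oxidation number: -2

-2


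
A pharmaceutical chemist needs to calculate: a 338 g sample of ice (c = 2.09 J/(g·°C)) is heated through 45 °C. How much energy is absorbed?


q = mcΔT = 338 × 2.09 × 45
= 31788.90 J

31788.90 J


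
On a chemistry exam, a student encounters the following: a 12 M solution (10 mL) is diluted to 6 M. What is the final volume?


C1V1 = C2V2
12 × 10 = 6 × V2
V2 = 120/6 = 20.0 mL

20.0 mL


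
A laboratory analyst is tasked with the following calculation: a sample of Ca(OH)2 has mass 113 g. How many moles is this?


M(Ca(OH)2) = 74.1 g/mol
n = mass/M = 113/74.1 = 1.525 mol

1.525 mol


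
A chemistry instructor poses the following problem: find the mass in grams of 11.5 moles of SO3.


M(SO3) = 80.07 g/mol
mass = n × M = 11.5 × 80.07 = 920.81 g

920.81 g


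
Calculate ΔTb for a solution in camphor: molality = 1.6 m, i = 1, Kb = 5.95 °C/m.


ΔTb = Kb × m × i
= 5.95 × 1.6 × 1
= 9.52 °C

9.52 °C


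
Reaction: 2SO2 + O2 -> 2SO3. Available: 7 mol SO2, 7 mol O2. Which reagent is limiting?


Mole ratio available / coefficient:
  SO2: 7/2 = 3.500
  O2: 7/1 = 7.000
Smaller ratio is limiting.

SO2


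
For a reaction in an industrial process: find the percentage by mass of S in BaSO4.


M(BaSO4) = 1×137.33 + 1×32.07 + 4×16.0 = 233.40 g/mol
Mass of S = 1 × 32.07 = 32.07 g/mol
% S = 32.07/233.40 × 100 = 13.74%

13.74%


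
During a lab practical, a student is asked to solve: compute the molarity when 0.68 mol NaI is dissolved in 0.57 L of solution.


M = n/V = 0.68/0.57 = 1.193 mol/L

1.193 M


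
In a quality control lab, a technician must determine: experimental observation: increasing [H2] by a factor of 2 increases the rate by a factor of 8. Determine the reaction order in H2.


rate ∝ [H2]^n
2^n = 8 → n = 3
Order in H2: 3

3


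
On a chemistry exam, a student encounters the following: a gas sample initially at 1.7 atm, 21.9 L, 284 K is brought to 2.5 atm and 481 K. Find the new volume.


P1V1/T1 = P2V2/T2
V2 = P1V1T2/(T1P2)
= 1.7×21.9×481/(284×2.5)
= 25.222 L

25.222 L


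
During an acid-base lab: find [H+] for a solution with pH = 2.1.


[H+] = 10^(-pH) = 10^(-2.1)
= 7.94×10^-3 M

7.94×10^-3 M


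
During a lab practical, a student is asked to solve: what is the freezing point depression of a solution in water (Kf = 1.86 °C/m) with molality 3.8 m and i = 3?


ΔTf = Kf × m × i
= 1.86 × 3.8 × 3
= 21.204 °C

21.204 °C


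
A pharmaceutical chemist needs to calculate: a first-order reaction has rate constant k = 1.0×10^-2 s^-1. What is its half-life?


t½ = ln2/k = 0.693147/(1.0×10^-2 s^-1)
= 69.31 s

69.31 s


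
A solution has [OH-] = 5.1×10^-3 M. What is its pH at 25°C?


pOH = -log10([OH-]) = -log10(5.1×10^-3)
= 3 - log10(5.1) = 2.29
pH = 14 - pOH = 14 - 2.29 = 11.71

11.71


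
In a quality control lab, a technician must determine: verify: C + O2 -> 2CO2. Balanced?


Equation: C + O2 -> 2CO2
Check atoms: C: 1≠2, O: 2≠4
Not balanced

No, not balanced


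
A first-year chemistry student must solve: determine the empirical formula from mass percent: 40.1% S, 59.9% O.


Assume 100 g sample. Moles of each element:
  S: 40.1/32.07 = 1.25 mol
  O: 59.9/16.0 = 3.744 mol
Divide by smallest (1.25):
  S: 1.25/1.25 = 1.0
  O: 3.744/1.25 = 3.0
Empirical formula: SO3

SO3


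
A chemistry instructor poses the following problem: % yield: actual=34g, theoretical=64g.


% yield = actual/theoretical × 100
= 34/64 × 100
= 53.12%

53.12%


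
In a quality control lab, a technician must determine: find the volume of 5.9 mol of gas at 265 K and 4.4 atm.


PV = nRT  (R = 0.08206 L·atm/(mol·K))
V = nRT/P = 5.9×0.08206×265/4.4
= 29.159 L

29.159 L


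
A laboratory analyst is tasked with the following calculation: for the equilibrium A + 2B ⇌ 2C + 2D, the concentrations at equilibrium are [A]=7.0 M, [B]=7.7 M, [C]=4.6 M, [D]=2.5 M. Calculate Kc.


Kc = [C]^2[D]^2/([A][B]^2)
= (4.6^2 × 2.5^2)/(7.0^1 × 7.7^2)
= 132.25/415.03
= 0.3187

0.3187


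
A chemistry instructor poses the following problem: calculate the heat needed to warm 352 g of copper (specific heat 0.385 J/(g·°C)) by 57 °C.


q = mcΔT = 352 × 0.385 × 57
= 7724.64 J

7724.64 J


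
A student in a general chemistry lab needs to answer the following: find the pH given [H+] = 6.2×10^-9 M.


pH = -log10([H+]) = -log10(6.2×10^-9)
= 9 - log10(6.2)
= 9 - 0.79
= 8.21

8.21


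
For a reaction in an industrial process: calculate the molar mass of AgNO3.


M(AgNO3) = 1×107.87 + 1×14.01 + 3×16.0
= 107.87 + 14.01 + 48.0
= 169.88 g/mol

169.88 g/mol


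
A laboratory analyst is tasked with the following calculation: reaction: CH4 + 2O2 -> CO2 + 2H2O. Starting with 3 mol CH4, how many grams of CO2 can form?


Mole ratio CO2:CH4 = 1:1
n(CO2) = 3 × 1/1 = 3.000 mol
mass = 3.000 × 44.01 = 132.03 g

132.03 g


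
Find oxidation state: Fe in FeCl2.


x + 2(-1) = 0, so x = +2
Oxidation number: +2

+2


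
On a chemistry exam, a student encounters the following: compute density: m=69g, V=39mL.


ρ = mass/volume
= 69/39
= 1.769 g/mL

1.769 g/mL


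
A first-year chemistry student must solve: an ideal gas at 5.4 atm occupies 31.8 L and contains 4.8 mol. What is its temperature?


PV = nRT  (R = 0.08206 L·atm/(mol·K))
T = PV/(nR) = 5.4×31.8/(4.8×0.08206)
= 171.72/0.393888
= 435.96 K

435.96 K


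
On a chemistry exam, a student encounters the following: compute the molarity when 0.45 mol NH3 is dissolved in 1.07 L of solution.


M = n/V = 0.45/1.07 = 0.421 mol/L

0.421 M


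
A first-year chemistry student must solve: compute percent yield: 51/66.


% yield = actual/theoretical × 100
= 51/66 × 100
= 77.27%

77.27%


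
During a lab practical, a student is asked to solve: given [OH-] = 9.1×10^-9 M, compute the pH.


pOH = -log10([OH-]) = -log10(9.1×10^-9)
= 9 - log10(9.1) = 8.04
pH = 14 - pOH = 14 - 8.04 = 5.96

5.96


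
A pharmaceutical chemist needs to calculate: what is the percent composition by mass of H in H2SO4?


M(H2SO4) = 2×1.008 + 1×32.07 + 4×16.0 = 98.086 g/mol
Mass of H = 2 × 1.008 = 2.016 g/mol
% H = 2.016/98.086 × 100 = 2.06%

2.06%


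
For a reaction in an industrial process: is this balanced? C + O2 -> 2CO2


Equation: C + O2 -> 2CO2
Check atoms: C: 1≠2, O: 2≠4
Not balanced

No, not balanced


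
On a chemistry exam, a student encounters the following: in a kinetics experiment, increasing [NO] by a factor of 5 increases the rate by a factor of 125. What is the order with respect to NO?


rate ∝ [NO]^n
5^n = 125 → n = 3
Order in NO: 3

3


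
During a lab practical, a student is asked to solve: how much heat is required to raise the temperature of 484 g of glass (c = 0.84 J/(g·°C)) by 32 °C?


q = mcΔT = 484 × 0.84 × 32
= 13009.92 J

13009.92 J


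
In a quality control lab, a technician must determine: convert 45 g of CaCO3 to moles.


M(CaCO3) = 100.09 g/mol
n = mass/M = 45/100.09 = 0.4496 mol

0.4496 mol


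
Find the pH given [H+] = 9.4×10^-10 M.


pH = -log10([H+]) = -log10(9.4×10^-10)
= 10 - log10(9.4)
= 10 - 0.97
= 9.03

9.03


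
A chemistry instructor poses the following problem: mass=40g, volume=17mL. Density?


ρ = mass/volume
= 40/17
= 2.353 g/mL

2.353 g/mL


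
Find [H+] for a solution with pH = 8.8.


[H+] = 10^(-pH) = 10^(-8.8)
= 1.58×10^-9 M

1.58×10^-9 M


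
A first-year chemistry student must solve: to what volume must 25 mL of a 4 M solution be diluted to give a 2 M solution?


C1V1 = C2V2
4 × 25 = 2 × V2
V2 = 100/2 = 50.0 mL

50.0 mL


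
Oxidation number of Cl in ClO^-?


x + (-2) = -1, so x = +1
Oxidation number: +1

+1


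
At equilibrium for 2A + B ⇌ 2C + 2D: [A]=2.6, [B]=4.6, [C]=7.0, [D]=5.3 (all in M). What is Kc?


Kc = [C]^2[D]^2/([A]^2[B])
= (7.0^2 × 5.3^2)/(2.6^2 × 4.6^1)
= 1376.41/31.096
= 44.26

44.26


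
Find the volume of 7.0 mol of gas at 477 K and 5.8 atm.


PV = nRT  (R = 0.08206 L·atm/(mol·K))
V = nRT/P = 7.0×0.08206×477/5.8
= 47.241 L

47.241 L


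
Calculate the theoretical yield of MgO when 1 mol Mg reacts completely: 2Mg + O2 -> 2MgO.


Mole ratio MgO:Mg = 2:2
n(MgO) = 1 × 2/2 = 1.000 mol
mass = 1.000 × 40.31 = 40.31 g

40.31 g


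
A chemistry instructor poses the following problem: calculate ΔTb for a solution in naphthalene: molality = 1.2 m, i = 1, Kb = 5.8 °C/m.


ΔTb = Kb × m × i
= 5.8 × 1.2 × 1
= 6.96 °C

6.96 °C


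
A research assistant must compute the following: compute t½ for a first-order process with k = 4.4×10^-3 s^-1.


t½ = ln2/k = 0.693147/(4.4×10^-3 s^-1)
= 157.5 s

157.5 s


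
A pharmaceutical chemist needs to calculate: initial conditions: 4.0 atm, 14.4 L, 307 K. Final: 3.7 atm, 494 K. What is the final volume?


P1V1/T1 = P2V2/T2
V2 = P1V1T2/(T1P2)
= 4.0×14.4×494/(307×3.7)
= 25.05 L

25.05 L


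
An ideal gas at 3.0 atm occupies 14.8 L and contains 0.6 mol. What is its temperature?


PV = nRT  (R = 0.08206 L·atm/(mol·K))
T = PV/(nR) = 3.0×14.8/(0.6×0.08206)
= 44.40/0.049236
= 901.78 K

901.78 K


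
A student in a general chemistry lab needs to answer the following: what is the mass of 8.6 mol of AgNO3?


M(AgNO3) = 169.88 g/mol
mass = n × M = 8.6 × 169.88 = 1460.97 g

1460.97 g


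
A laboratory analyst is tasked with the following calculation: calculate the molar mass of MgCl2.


M(MgCl2) = 1×24.31 + 2×35.45
= 24.31 + 70.9
= 95.21 g/mol

95.21 g/mol


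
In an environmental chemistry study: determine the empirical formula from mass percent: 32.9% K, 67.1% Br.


Assume 100 g sample. Moles of each element:
  K: 32.9/39.1 = 0.841 mol
  Br: 67.1/79.9 = 0.84 mol
Divide by smallest (0.84):
  K: 0.841/0.84 = 1.0
  Br: 0.84/0.84 = 1.0
Empirical formula: KBr

KBr


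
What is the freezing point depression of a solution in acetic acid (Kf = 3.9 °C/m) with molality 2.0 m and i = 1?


ΔTf = Kf × m × i
= 3.9 × 2.0 × 1
= 7.8 °C

7.8 °C


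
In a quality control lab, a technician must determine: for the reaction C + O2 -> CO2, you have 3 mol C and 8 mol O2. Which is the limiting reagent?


Mole ratio available / coefficient:
  C: 3/1 = 3.000
  O2: 8/1 = 8.000
Smaller ratio is limiting.

C


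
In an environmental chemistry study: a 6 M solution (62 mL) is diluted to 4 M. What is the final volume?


C1V1 = C2V2
6 × 62 = 4 × V2
V2 = 372/4 = 93.0 mL

93.0 mL


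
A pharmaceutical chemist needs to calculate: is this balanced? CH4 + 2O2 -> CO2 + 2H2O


Equation: CH4 + 2O2 -> CO2 + 2H2O
Check atoms: C: 1=1, H: 4=4, O: 4=4
Balanced

Yes, balanced


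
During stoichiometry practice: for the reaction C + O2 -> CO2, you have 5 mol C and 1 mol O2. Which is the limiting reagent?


Mole ratio available / coefficient:
  C: 5/1 = 5.000
  O2: 1/1 = 1.000
Smaller ratio is limiting.

O2


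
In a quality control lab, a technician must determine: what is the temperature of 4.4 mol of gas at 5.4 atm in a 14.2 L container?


PV = nRT  (R = 0.08206 L·atm/(mol·K))
T = PV/(nR) = 5.4×14.2/(4.4×0.08206)
= 76.68/0.361064
= 212.37 K

212.37 K


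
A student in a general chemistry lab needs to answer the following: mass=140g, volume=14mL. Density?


ρ = mass/volume
= 140/14
= 10.0 g/mL

10.0 g/mL


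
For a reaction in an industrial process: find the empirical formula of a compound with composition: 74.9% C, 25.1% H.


Assume 100 g sample. Moles of each element:
  C: 74.9/12.01 = 6.236 mol
  H: 25.1/1.008 = 24.901 mol
Divide by smallest (6.236):
  C: 6.236/6.236 = 1.0
  H: 24.901/6.236 = 3.99
Empirical formula: CH4

CH4


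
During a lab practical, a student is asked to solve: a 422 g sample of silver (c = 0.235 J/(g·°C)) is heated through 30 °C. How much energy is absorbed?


q = mcΔT = 422 × 0.235 × 30
= 2975.10 J

2975.10 J


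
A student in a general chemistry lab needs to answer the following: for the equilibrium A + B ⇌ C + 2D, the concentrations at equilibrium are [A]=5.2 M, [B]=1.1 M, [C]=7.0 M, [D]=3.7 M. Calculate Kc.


Kc = [C][D]^2/([A][B])
= (7.0^1 × 3.7^2)/(5.2^1 × 1.1^1)
= 95.83/5.72
= 16.75

16.75


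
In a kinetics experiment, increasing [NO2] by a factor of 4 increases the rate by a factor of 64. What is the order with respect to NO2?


rate ∝ [NO2]^n
4^n = 64 → n = 3
Order in NO2: 3

3


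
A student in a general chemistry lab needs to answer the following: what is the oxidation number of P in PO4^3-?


x + 4(-2) = -3, so x = +5
Oxidation number: +5

+5


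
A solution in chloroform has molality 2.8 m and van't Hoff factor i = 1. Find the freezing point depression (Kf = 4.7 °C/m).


ΔTf = Kf × m × i
= 4.7 × 2.8 × 1
= 13.16 °C

13.16 °C


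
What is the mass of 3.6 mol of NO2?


M(NO2) = 46.01 g/mol
mass = n × M = 3.6 × 46.01 = 165.64 g

165.64 g


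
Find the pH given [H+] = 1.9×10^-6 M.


pH = -log10([H+]) = -log10(1.9×10^-6)
= 6 - log10(1.9)
= 6 - 0.28
= 5.72

5.72


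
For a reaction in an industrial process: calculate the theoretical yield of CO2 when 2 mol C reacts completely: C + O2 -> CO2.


Mole ratio CO2:C = 1:1
n(CO2) = 2 × 1/1 = 2.000 mol
mass = 2.000 × 44.01 = 88.02 g

88.02 g


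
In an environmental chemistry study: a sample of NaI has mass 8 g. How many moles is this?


M(NaI) = 149.89 g/mol
n = mass/M = 8/149.89 = 0.0534 mol

0.0534 mol


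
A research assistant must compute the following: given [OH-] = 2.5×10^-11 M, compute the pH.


pOH = -log10([OH-]) = -log10(2.5×10^-11)
= 11 - log10(2.5) = 10.6
pH = 14 - pOH = 14 - 10.6 = 3.4

3.4


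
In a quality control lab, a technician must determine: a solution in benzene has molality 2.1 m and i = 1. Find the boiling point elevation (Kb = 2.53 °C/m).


ΔTb = Kb × m × i
= 2.53 × 2.1 × 1
= 5.313 °C

5.313 °C


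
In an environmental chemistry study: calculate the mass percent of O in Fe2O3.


M(Fe2O3) = 2×55.85 + 3×16.0 = 159.70 g/mol
Mass of O = 3 × 16.0 = 48.00 g/mol
% O = 48.00/159.70 × 100 = 30.06%

30.06%


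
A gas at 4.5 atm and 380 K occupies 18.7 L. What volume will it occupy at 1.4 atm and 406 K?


P1V1/T1 = P2V2/T2
V2 = P1V1T2/(T1P2)
= 4.5×18.7×406/(380×1.4)
= 64.22 L

64.22 L


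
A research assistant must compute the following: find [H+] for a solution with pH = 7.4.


[H+] = 10^(-pH) = 10^(-7.4)
= 3.98×10^-8 M

3.98×10^-8 M


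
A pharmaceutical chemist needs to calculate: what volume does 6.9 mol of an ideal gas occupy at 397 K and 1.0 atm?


PV = nRT  (R = 0.08206 L·atm/(mol·K))
V = nRT/P = 6.9×0.08206×397/1.0
= 224.787 L

224.787 L


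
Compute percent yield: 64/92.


% yield = actual/theoretical × 100
= 64/92 × 100
= 69.57%

69.57%


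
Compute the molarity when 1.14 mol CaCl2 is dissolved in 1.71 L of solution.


M = n/V = 1.14/1.71 = 0.667 mol/L

0.667 M


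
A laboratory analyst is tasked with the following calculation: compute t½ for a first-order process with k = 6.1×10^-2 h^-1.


t½ = ln2/k = 0.693147/(6.1×10^-2 h^-1)
= 11.36 h

11.36 h


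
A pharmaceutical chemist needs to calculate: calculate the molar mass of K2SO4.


M(K2SO4) = 2×39.1 + 1×32.07 + 4×16.0
= 78.2 + 32.07 + 64.0
= 174.27 g/mol

174.27 g/mol


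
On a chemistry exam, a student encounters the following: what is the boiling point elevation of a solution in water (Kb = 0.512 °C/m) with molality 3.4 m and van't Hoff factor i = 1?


ΔTb = Kb × m × i
= 0.512 × 3.4 × 1
= 1.7408 °C

1.7408 °C


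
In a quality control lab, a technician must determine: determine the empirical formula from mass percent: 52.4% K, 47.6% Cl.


Assume 100 g sample. Moles of each element:
  K: 52.4/39.1 = 1.34 mol
  Cl: 47.6/35.45 = 1.343 mol
Divide by smallest (1.34):
  K: 1.34/1.34 = 1.0
  Cl: 1.343/1.34 = 1.0
Empirical formula: KCl

KCl


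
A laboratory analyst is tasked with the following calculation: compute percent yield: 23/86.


% yield = actual/theoretical × 100
= 23/86 × 100
= 26.74%

26.74%


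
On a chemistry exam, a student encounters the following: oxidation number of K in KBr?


Group 1 metal: +1
Oxidation number: +1

+1


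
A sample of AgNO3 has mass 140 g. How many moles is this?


M(AgNO3) = 169.88 g/mol
n = mass/M = 140/169.88 = 0.8241 mol

0.8241 mol


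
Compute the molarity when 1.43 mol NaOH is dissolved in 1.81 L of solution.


M = n/V = 1.43/1.81 = 0.790 mol/L

0.790 M


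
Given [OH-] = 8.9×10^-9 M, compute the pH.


pOH = -log10([OH-]) = -log10(8.9×10^-9)
= 9 - log10(8.9) = 8.05
pH = 14 - pOH = 14 - 8.05 = 5.95

5.95


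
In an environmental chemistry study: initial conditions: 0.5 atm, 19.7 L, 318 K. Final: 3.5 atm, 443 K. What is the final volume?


P1V1/T1 = P2V2/T2
V2 = P1V1T2/(T1P2)
= 0.5×19.7×443/(318×3.5)
= 3.921 L

3.921 L


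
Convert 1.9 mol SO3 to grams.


M(SO3) = 80.07 g/mol
mass = n × M = 1.9 × 80.07 = 152.13 g

152.13 g


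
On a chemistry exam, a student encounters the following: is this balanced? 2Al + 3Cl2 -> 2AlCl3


Equation: 2Al + 3Cl2 -> 2AlCl3
Check atoms: Al: 2=2, Cl: 6=6
Balanced

Yes, balanced


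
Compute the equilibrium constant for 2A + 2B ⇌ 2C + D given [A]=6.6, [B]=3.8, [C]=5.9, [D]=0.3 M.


Kc = [C]^2[D]/([A]^2[B]^2)
= (5.9^2 × 0.3^1)/(6.6^2 × 3.8^2)
= 10.443/629.0064
= 0.01660

0.01660


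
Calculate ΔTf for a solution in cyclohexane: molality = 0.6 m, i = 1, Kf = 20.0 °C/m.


ΔTf = Kf × m × i
= 20.0 × 0.6 × 1
= 12.0 °C

12.0 °C


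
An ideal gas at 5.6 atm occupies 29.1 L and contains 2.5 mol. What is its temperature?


PV = nRT  (R = 0.08206 L·atm/(mol·K))
T = PV/(nR) = 5.6×29.1/(2.5×0.08206)
= 162.96/0.205150
= 794.35 K

794.35 K


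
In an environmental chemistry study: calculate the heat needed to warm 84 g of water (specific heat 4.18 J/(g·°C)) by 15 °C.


q = mcΔT = 84 × 4.18 × 15
= 5266.80 J

5266.80 J


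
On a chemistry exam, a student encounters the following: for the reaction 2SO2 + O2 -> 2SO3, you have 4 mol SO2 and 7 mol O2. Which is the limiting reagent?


Mole ratio available / coefficient:
  SO2: 4/2 = 2.000
  O2: 7/1 = 7.000
Smaller ratio is limiting.

SO2


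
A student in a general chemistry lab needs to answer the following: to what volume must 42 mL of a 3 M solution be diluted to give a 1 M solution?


C1V1 = C2V2
3 × 42 = 1 × V2
V2 = 126/1 = 126.0 mL

126.0 mL


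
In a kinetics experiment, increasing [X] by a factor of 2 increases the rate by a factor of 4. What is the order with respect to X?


rate ∝ [X]^n
2^n = 4 → n = 2
Order in X: 2

2


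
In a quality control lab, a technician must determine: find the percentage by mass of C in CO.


M(CO) = 1×12.01 + 1×16.0 = 28.01 g/mol
Mass of C = 1 × 12.01 = 12.01 g/mol
% C = 12.01/28.01 × 100 = 42.88%

42.88%


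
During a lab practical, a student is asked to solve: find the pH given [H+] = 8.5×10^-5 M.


pH = -log10([H+]) = -log10(8.5×10^-5)
= 5 - log10(8.5)
= 5 - 0.93
= 4.07

4.07


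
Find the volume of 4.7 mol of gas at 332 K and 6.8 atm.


PV = nRT  (R = 0.08206 L·atm/(mol·K))
V = nRT/P = 4.7×0.08206×332/6.8
= 18.83 L

18.83 L


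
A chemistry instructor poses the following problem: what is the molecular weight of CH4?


M(CH4) = 1×12.01 + 4×1.008
= 12.01 + 4.03
= 16.04 g/mol

16.04 g/mol


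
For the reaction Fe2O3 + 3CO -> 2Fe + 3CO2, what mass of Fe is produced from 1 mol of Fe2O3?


Mole ratio Fe:Fe2O3 = 2:1
n(Fe) = 1 × 2/1 = 2.000 mol
mass = 2.000 × 55.85 = 111.7 g

111.7 g


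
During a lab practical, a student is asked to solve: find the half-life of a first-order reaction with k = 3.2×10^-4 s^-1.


t½ = ln2/k = 0.693147/(3.2×10^-4 s^-1)
= 2166 s

2166 s


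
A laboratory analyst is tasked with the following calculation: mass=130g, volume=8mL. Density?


ρ = mass/volume
= 130/8
= 16.25 g/mL

16.25 g/mL


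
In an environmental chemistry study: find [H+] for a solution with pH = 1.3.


[H+] = 10^(-pH) = 10^(-1.3)
= 5.01×10^-2 M

5.01×10^-2 M


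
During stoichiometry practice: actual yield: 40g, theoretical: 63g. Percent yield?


% yield = actual/theoretical × 100
= 40/63 × 100
= 63.49%

63.49%


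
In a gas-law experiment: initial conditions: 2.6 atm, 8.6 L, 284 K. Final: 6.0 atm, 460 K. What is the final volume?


P1V1/T1 = P2V2/T2
V2 = P1V1T2/(T1P2)
= 2.6×8.6×460/(284×6.0)
= 6.036 L

6.036 L


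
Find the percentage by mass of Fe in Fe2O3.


M(Fe2O3) = 2×55.85 + 3×16.0 = 159.70 g/mol
Mass of Fe = 2 × 55.85 = 111.70 g/mol
% Fe = 111.70/159.70 × 100 = 69.94%

69.94%


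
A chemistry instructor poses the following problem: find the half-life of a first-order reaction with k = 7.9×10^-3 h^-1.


t½ = ln2/k = 0.693147/(7.9×10^-3 h^-1)
= 87.74 h

87.74 h


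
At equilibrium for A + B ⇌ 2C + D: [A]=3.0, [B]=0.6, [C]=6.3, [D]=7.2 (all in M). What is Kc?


Kc = [C]^2[D]/([A][B])
= (6.3^2 × 7.2^1)/(3.0^1 × 0.6^1)
= 285.768/1.8
= 158.8

158.8


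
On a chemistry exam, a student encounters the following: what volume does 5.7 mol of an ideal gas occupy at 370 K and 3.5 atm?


PV = nRT  (R = 0.08206 L·atm/(mol·K))
V = nRT/P = 5.7×0.08206×370/3.5
= 49.447 L

49.447 L
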